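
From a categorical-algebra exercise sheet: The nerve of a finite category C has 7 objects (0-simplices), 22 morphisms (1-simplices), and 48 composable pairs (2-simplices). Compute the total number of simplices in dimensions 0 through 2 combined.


The 2-skeleton of the nerve N(C) consists of simplices in dimensions 0, 1, 2:
  |N(C)_0| = 7 (objects)
  |N(C)_1| = 22 (morphisms)
  |N(C)_2| = 48 (composable pairs)
Total = 7 + 22 + 48 = 77

77


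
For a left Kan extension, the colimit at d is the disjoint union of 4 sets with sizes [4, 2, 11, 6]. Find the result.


Pointwise, the left Kan extension (Lan_F H)(d) is the colimit, indexed
by the comma category (F downarrow d), of H composed with the
projection (F downarrow d) -> C. Here that colimit is given
as a coproduct (disjoint union) of sets, so its cardinality is the
sum of the sizes of the summands.
Coproduct of sets with sizes: 4 + 2 + 11 + 6
= 23

23


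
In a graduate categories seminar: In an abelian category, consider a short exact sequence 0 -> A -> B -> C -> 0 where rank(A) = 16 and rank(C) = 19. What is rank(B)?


For a short exact sequence 0 -> A -> B -> C -> 0,
rank is additive: rank(B) = rank(A) + rank(C).
rank(B) = 16 + 19 = 35

35


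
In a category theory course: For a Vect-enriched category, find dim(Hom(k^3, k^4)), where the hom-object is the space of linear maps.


In Vect-enriched categories, Hom(k^n, k^m) is the space of m x n matrices.
dim(Hom(k^3, k^4)) = 4 * 3 = 12

12


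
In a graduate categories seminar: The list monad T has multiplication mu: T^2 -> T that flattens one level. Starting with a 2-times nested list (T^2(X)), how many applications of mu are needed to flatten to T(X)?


Each application of mu: T^2 -> T removes one layer of nesting.
Starting at depth 2 (i.e., T^2(X)), we need to reach T(X).
Number of mu applications = 2 - 1 = 1

1


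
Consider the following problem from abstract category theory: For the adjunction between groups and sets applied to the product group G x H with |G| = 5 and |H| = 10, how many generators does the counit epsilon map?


The counit epsilon_K: F(U(K)) -> K of the Free-Forgetful adjunction
maps |K| generators of F(U(K)) into K. For K = G x H (the product group),
|G x H| = |G| * |H|.
Total generators mapped = 5 * 10 = 50.

50


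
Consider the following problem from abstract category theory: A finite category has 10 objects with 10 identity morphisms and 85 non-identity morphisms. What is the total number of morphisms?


Each object has an identity morphism, giving 10 identities.
Adding the 85 non-identity morphisms:
Total = 10 + 85 = 95

95


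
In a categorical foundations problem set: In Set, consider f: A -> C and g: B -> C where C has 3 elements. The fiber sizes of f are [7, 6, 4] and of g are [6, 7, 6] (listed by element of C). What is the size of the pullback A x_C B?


The pullback A x_C B consists of pairs (a, b) with f(a) = g(b).
For each element c in C, the fiber product has |f^-1(c)| * |g^-1(c)| elements.
Summing over C: 7 * 6 + 6 * 7 + 4 * 6
= 42 + 42 + 24 = 108

108


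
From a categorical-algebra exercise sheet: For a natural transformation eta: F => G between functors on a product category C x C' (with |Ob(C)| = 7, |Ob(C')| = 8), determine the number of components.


A natural transformation eta: F => G assigns one component morphism per
object of the domain category.
The domain is the product category C x C', so
|Ob(C x C')| = |Ob(C)| * |Ob(C')| = 7 * 8 = 56.
Therefore eta has 56 component morphisms.

56


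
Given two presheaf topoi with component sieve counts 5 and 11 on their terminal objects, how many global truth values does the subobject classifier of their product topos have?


In a product of presheaf topoi E_1 x E_2, the subobject classifier
is Omega = Omega_1 x Omega_2 (componentwise), so
|Omega(top)| = |Omega_1(top_1)| * |Omega_2(top_2)|.
= 5 * 11 = 55.

55


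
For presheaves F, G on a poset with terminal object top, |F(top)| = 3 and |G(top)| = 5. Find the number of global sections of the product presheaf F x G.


Global sections of a presheaf on a poset with terminal top satisfy
Gamma(H) ~ H(top). Presheaves admit pointwise products, so
(F x G)(top) = F(top) x G(top) (Cartesian product).
|Gamma(F x G)| = |F(top)| * |G(top)| = 3 * 5 = 15.

15


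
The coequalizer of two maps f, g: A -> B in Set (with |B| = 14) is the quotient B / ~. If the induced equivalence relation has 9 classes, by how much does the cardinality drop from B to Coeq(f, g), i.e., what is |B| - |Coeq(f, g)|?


The coequalizer Coeq(f, g) = B / ~ has one element per equivalence class.
|B| = 14, |Coeq(f, g)| = 9.
|B| - |Coeq(f, g)| = 14 - 9 = 5.

5


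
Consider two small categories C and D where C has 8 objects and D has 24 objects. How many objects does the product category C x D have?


The product category C x D has objects that are pairs (c, d).
Number of pairs = |Ob(C)| * |Ob(D)| = 8 * 24 = 192

192


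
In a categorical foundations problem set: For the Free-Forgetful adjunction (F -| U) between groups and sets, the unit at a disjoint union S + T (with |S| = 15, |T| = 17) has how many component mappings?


The unit eta_X: X -> U(F(X)) of the Free-Forgetful adjunction
maps each element of X to a generator of F(X). For X = S + T (disjoint
union in Set), |S + T| = |S| + |T|.
Total mappings = 15 + 17 = 32.

32


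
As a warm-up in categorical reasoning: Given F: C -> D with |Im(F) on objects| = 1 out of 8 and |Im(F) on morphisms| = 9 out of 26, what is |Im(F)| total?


The image of F consists of distinct objects and distinct morphisms.
|Im(F)| on objects = 1
|Im(F)| on morphisms = 9
Total image cardinality = 1 + 9 = 10

10


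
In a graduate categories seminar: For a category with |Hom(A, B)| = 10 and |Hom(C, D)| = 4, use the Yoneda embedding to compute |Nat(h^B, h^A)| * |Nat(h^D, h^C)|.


By the Yoneda lemma, Nat(h^B, h^A) is isomorphic to Hom(A, B),
so |Nat(h^B, h^A)| = |Hom(A, B)| and |Nat(h^D, h^C)| = |Hom(C, D)|.
|Hom(A, B)| = 10, |Hom(C, D)| = 4.
|Nat(h^B, h^A) x Nat(h^D, h^C)| = 10 * 4 = 40

40


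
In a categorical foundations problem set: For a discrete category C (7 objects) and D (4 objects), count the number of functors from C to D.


A functor from a discrete category C to D is determined by
where each object maps. Each of the 7 objects of C can map
to any of the 4 objects of D independently.
Number of functors = 4^7 = 16384

16384


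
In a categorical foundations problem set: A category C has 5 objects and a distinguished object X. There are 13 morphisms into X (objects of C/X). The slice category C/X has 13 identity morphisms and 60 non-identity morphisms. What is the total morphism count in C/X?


In the slice category C/X, objects are morphisms to X.
Identity morphisms: 13 (one per object of C/X).
Non-identity morphisms: 60.
Total = 13 + 60 = 73

73


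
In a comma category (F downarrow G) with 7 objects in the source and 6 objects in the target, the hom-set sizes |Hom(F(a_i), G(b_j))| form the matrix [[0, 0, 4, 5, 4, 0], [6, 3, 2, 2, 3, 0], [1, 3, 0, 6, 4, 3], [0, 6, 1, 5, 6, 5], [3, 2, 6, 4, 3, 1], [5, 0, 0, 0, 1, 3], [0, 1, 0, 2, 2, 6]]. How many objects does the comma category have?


Objects of (F downarrow G) are triples (a, b, h: F(a)->G(b)).
The count equals the sum of all entries in the hom-matrix.
sum(row 0) = 13
sum(row 1) = 16
sum(row 2) = 17
sum(row 3) = 23
sum(row 4) = 19
sum(row 5) = 9
sum(row 6) = 11
Grand total = 108

108


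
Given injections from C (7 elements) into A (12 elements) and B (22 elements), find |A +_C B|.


The pushout A +_C B identifies the images of C in A and B.
|A +_C B| = |A| + |B| - |C| (for injections).
= 12 + 22 - 7 = 27

27


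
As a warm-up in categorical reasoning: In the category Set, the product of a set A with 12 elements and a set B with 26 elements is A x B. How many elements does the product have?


In Set, the product A x B is the Cartesian product.
By the universal property, |A x B| = |A| * |B|.
|A x B| = 12 * 26 = 312

312


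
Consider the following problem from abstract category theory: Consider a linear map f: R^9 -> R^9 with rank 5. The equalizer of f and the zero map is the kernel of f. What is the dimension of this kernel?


The equalizer of f and the zero map is ker(f).
By the rank-nullity theorem: dim(ker(f)) = dim(domain) - rank(f).
dim(ker(f)) = 9 - 5 = 4

4


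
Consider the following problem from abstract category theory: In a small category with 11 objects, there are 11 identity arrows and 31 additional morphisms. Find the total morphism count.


Each object has an identity morphism, giving 11 identities.
Adding the 31 non-identity morphisms:
Total = 11 + 31 = 42

42


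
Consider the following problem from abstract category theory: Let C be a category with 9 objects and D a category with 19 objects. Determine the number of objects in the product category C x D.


The product category C x D has objects that are pairs (c, d).
Number of pairs = |Ob(C)| * |Ob(D)| = 9 * 19 = 171

171


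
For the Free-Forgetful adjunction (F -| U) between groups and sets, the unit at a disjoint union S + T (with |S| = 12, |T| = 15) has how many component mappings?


The unit eta_X: X -> U(F(X)) of the Free-Forgetful adjunction
maps each element of X to a generator of F(X). For X = S + T (disjoint
union in Set), |S + T| = |S| + |T|.
Total mappings = 12 + 15 = 27.

27


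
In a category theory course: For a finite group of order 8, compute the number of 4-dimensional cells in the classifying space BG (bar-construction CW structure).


In the bar-construction CW model of BG, the n-cells are indexed by
n-tuples [g_1|...|g_n] of non-identity elements of G (degenerate
simplices with some g_i = e do not contribute cells), so there are
(|G| - 1)^n n-cells.
For dim = 4 with |G| = 8:
cells = (8 - 1)^4 = 7^4 = 2401

2401


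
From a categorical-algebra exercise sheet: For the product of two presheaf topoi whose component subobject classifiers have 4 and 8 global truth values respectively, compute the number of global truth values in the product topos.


In a product of presheaf topoi E_1 x E_2, the subobject classifier
is Omega = Omega_1 x Omega_2 (componentwise), so
|Omega(top)| = |Omega_1(top_1)| * |Omega_2(top_2)|.
= 4 * 8 = 32.

32


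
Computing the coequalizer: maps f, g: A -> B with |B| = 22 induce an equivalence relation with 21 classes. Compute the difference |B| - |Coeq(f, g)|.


The coequalizer Coeq(f, g) = B / ~ has one element per equivalence class.
|B| = 22, |Coeq(f, g)| = 21.
|B| - |Coeq(f, g)| = 22 - 21 = 1.

1


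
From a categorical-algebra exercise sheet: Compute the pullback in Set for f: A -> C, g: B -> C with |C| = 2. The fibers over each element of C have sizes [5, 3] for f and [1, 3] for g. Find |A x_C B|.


The pullback A x_C B consists of pairs (a, b) with f(a) = g(b).
For each element c in C, the fiber product has |f^-1(c)| * |g^-1(c)| elements.
Summing over C: 5 * 1 + 3 * 3
= 5 + 9 = 14

14


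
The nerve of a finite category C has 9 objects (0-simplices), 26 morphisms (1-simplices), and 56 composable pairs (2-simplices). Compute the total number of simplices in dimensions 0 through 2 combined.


The 2-skeleton of the nerve N(C) consists of simplices in dimensions 0, 1, 2:
  |N(C)_0| = 9 (objects)
  |N(C)_1| = 26 (morphisms)
  |N(C)_2| = 56 (composable pairs)
Total = 9 + 26 + 56 = 91

91


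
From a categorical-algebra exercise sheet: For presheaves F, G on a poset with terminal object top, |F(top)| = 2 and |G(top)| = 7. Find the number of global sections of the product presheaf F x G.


Global sections of a presheaf on a poset with terminal top satisfy
Gamma(H) ~ H(top). Presheaves admit pointwise products, so
(F x G)(top) = F(top) x G(top) (Cartesian product).
|Gamma(F x G)| = |F(top)| * |G(top)| = 2 * 7 = 14.

14


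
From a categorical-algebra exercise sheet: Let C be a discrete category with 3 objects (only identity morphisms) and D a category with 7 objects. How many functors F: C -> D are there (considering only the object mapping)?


A functor from a discrete category C to D is determined by
where each object maps. Each of the 3 objects of C can map
to any of the 7 objects of D independently.
Number of functors = 7^3 = 343

343


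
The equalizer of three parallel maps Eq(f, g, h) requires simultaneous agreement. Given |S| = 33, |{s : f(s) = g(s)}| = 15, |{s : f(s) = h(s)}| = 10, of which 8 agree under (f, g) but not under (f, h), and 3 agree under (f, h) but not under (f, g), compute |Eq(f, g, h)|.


Eq(f, g, h) is the triple-agreement set: points in S where all three
maps take the same value. Using inclusion-exclusion on the pairwise data:
Pair (f, g) agrees on 15 points; pair (f, h) on 10 points.
Points agreeing under (f, g) but not (f, h) = 8; under (f, h) but not (f, g) = 3.
Triple-agreement = agreement-in-(f, g) minus points that agree under (f, g) but not (f, h):
|Eq(f, g, h)| = 15 - 8 = 7
(cross-check via (f, h): 10 - 3 = 7.)

7


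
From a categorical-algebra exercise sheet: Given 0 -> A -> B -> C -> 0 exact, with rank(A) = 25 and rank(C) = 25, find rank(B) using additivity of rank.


For a short exact sequence 0 -> A -> B -> C -> 0,
rank is additive: rank(B) = rank(A) + rank(C).
rank(B) = 25 + 25 = 50

50


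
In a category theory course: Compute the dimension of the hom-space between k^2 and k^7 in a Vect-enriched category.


In Vect-enriched categories, Hom(k^n, k^m) is the space of m x n matrices.
dim(Hom(k^2, k^7)) = 7 * 2 = 14

14


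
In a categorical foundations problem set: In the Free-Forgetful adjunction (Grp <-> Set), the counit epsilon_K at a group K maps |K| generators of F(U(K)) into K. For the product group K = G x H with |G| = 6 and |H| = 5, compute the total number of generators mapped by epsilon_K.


The counit epsilon_K: F(U(K)) -> K of the Free-Forgetful adjunction
maps |K| generators of F(U(K)) into K. For K = G x H (the product group),
|G x H| = |G| * |H|.
Total generators mapped = 6 * 5 = 30.

30


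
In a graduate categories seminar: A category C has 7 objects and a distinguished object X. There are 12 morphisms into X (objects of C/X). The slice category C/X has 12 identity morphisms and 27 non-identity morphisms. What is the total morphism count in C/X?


In the slice category C/X, objects are morphisms to X.
Identity morphisms: 12 (one per object of C/X).
Non-identity morphisms: 27.
Total = 12 + 27 = 39

39


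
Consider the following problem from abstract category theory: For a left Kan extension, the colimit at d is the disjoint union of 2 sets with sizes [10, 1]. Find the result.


Pointwise, the left Kan extension (Lan_F H)(d) is the colimit, indexed
by the comma category (F downarrow d), of H composed with the
projection (F downarrow d) -> C. Here that colimit is given
as a coproduct (disjoint union) of sets, so its cardinality is the
sum of the sizes of the summands.
Coproduct of sets with sizes: 10 + 1
= 11

11


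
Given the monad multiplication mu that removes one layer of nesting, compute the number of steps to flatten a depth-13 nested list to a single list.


Each application of mu: T^2 -> T removes one layer of nesting.
Starting at depth 13 (i.e., T^13(X)), we need to reach T(X).
Number of mu applications = 13 - 1 = 12

12


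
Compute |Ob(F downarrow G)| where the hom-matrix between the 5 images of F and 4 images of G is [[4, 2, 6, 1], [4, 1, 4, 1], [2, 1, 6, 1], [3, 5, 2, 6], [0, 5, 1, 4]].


Objects of (F downarrow G) are triples (a, b, h: F(a)->G(b)).
The count equals the sum of all entries in the hom-matrix.
sum(row 0) = 13
sum(row 1) = 10
sum(row 2) = 10
sum(row 3) = 16
sum(row 4) = 10
Grand total = 59

59


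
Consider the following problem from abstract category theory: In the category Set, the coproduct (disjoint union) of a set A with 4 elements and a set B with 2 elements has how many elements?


In Set, the coproduct A + B is the disjoint union.
|A + B| = |A| + |B| = 4 + 2 = 6

6


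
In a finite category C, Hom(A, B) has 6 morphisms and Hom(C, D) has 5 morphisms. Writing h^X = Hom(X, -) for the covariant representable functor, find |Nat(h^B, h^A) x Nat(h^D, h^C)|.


By the Yoneda lemma, Nat(h^B, h^A) is isomorphic to Hom(A, B),
so |Nat(h^B, h^A)| = |Hom(A, B)| and |Nat(h^D, h^C)| = |Hom(C, D)|.
|Hom(A, B)| = 6, |Hom(C, D)| = 5.
|Nat(h^B, h^A) x Nat(h^D, h^C)| = 6 * 5 = 30

30


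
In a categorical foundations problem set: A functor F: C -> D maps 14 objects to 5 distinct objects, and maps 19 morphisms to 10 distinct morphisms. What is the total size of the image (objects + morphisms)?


The image of F consists of distinct objects and distinct morphisms.
|Im(F)| on objects = 5
|Im(F)| on morphisms = 10
Total image cardinality = 5 + 10 = 15

15


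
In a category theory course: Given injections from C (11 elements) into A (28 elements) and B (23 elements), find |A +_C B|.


The pushout A +_C B identifies the images of C in A and B.
|A +_C B| = |A| + |B| - |C| (for injections).
= 28 + 23 - 11 = 40

40


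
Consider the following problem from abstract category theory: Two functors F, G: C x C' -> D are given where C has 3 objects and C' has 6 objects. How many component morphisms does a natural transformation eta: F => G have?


A natural transformation eta: F => G assigns one component morphism per
object of the domain category.
The domain is the product category C x C', so
|Ob(C x C')| = |Ob(C)| * |Ob(C')| = 3 * 6 = 18.
Therefore eta has 18 component morphisms.

18


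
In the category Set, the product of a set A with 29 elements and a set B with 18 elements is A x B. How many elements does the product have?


In Set, the product A x B is the Cartesian product.
By the universal property, |A x B| = |A| * |B|.
|A x B| = 29 * 18 = 522

522


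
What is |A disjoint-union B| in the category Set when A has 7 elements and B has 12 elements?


In Set, the coproduct A + B is the disjoint union.
|A + B| = |A| + |B| = 7 + 12 = 19

19


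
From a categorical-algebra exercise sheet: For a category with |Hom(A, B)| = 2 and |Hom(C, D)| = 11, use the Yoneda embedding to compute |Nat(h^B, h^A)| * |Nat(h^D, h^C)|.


By the Yoneda lemma, Nat(h^B, h^A) is isomorphic to Hom(A, B),
so |Nat(h^B, h^A)| = |Hom(A, B)| and |Nat(h^D, h^C)| = |Hom(C, D)|.
|Hom(A, B)| = 2, |Hom(C, D)| = 11.
|Nat(h^B, h^A) x Nat(h^D, h^C)| = 2 * 11 = 22

22


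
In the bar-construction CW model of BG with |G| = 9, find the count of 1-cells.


In the bar-construction CW model of BG, the n-cells are indexed by
n-tuples [g_1|...|g_n] of non-identity elements of G (degenerate
simplices with some g_i = e do not contribute cells), so there are
(|G| - 1)^n n-cells.
For dim = 1 with |G| = 9:
cells = (9 - 1)^1 = 8^1 = 8

8


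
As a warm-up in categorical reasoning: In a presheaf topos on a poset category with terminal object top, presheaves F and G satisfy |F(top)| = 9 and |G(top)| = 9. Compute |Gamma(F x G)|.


Global sections of a presheaf on a poset with terminal top satisfy
Gamma(H) ~ H(top). Presheaves admit pointwise products, so
(F x G)(top) = F(top) x G(top) (Cartesian product).
|Gamma(F x G)| = |F(top)| * |G(top)| = 9 * 9 = 81.

81


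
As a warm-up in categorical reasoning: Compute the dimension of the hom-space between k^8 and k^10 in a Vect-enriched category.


In Vect-enriched categories, Hom(k^n, k^m) is the space of m x n matrices.
dim(Hom(k^8, k^10)) = 10 * 8 = 80

80


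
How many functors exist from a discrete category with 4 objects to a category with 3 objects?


A functor from a discrete category C to D is determined by
where each object maps. Each of the 4 objects of C can map
to any of the 3 objects of D independently.
Number of functors = 3^4 = 81

81


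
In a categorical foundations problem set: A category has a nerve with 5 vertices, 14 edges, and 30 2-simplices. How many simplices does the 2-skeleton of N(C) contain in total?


The 2-skeleton of the nerve N(C) consists of simplices in dimensions 0, 1, 2:
  |N(C)_0| = 5 (objects)
  |N(C)_1| = 14 (morphisms)
  |N(C)_2| = 30 (composable pairs)
Total = 5 + 14 + 30 = 49

49


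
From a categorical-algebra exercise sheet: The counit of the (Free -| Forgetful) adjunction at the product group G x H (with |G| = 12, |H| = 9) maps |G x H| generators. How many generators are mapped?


The counit epsilon_K: F(U(K)) -> K of the Free-Forgetful adjunction
maps |K| generators of F(U(K)) into K. For K = G x H (the product group),
|G x H| = |G| * |H|.
Total generators mapped = 12 * 9 = 108.

108


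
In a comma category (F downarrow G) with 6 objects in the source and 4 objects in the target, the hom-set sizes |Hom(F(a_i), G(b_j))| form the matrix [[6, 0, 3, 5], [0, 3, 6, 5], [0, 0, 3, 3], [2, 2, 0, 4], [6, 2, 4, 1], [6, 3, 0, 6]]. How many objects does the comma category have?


Objects of (F downarrow G) are triples (a, b, h: F(a)->G(b)).
The count equals the sum of all entries in the hom-matrix.
sum(row 0) = 14
sum(row 1) = 14
sum(row 2) = 6
sum(row 3) = 8
sum(row 4) = 13
sum(row 5) = 15
Grand total = 70

70


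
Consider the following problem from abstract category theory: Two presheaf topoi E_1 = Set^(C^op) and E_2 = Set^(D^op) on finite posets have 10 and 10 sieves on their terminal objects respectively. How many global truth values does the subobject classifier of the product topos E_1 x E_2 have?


In a product of presheaf topoi E_1 x E_2, the subobject classifier
is Omega = Omega_1 x Omega_2 (componentwise), so
|Omega(top)| = |Omega_1(top_1)| * |Omega_2(top_2)|.
= 10 * 10 = 100.

100


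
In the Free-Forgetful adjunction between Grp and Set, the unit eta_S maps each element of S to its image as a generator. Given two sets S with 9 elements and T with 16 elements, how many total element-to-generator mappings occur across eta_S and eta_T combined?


The unit eta_X: X -> U(F(X)) of the Free-Forgetful adjunction
maps each element of X to a generator of F(X). For X = S + T (disjoint
union in Set), |S + T| = |S| + |T|.
Total mappings = 9 + 16 = 25.

25


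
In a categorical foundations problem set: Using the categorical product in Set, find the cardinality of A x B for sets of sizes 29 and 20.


In Set, the product A x B is the Cartesian product.
By the universal property, |A x B| = |A| * |B|.
|A x B| = 29 * 20 = 580

580


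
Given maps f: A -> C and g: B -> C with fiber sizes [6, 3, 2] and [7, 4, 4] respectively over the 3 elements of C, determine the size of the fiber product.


The pullback A x_C B consists of pairs (a, b) with f(a) = g(b).
For each element c in C, the fiber product has |f^-1(c)| * |g^-1(c)| elements.
Summing over C: 6 * 7 + 3 * 4 + 2 * 4
= 42 + 12 + 8 = 62

62


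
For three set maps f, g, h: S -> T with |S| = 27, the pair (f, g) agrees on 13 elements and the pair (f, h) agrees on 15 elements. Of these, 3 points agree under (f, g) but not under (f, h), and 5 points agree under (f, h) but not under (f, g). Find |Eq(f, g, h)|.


Eq(f, g, h) is the triple-agreement set: points in S where all three
maps take the same value. Using inclusion-exclusion on the pairwise data:
Pair (f, g) agrees on 13 points; pair (f, h) on 15 points.
Points agreeing under (f, g) but not (f, h) = 3; under (f, h) but not (f, g) = 5.
Triple-agreement = agreement-in-(f, g) minus points that agree under (f, g) but not (f, h):
|Eq(f, g, h)| = 13 - 3 = 10
(cross-check via (f, h): 15 - 5 = 10.)

10


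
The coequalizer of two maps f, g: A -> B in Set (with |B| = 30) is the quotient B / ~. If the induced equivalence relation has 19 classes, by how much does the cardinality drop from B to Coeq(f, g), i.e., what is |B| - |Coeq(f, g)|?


The coequalizer Coeq(f, g) = B / ~ has one element per equivalence class.
|B| = 30, |Coeq(f, g)| = 19.
|B| - |Coeq(f, g)| = 30 - 19 = 11.

11


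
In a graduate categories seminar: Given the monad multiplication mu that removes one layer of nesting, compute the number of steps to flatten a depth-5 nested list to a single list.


Each application of mu: T^2 -> T removes one layer of nesting.
Starting at depth 5 (i.e., T^5(X)), we need to reach T(X).
Number of mu applications = 5 - 1 = 4

4


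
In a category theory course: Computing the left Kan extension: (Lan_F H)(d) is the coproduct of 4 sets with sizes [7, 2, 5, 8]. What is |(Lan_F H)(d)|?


Pointwise, the left Kan extension (Lan_F H)(d) is the colimit, indexed
by the comma category (F downarrow d), of H composed with the
projection (F downarrow d) -> C. Here that colimit is given
as a coproduct (disjoint union) of sets, so its cardinality is the
sum of the sizes of the summands.
Coproduct of sets with sizes: 7 + 2 + 5 + 8
= 22

22


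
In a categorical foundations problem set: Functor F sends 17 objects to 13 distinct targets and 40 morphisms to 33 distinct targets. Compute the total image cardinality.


The image of F consists of distinct objects and distinct morphisms.
|Im(F)| on objects = 13
|Im(F)| on morphisms = 33
Total image cardinality = 13 + 33 = 46

46


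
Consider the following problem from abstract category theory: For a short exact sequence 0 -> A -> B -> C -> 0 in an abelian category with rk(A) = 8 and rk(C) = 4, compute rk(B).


For a short exact sequence 0 -> A -> B -> C -> 0,
rank is additive: rank(B) = rank(A) + rank(C).
rank(B) = 8 + 4 = 12

12


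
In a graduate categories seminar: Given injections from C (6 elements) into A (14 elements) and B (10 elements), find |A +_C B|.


The pushout A +_C B identifies the images of C in A and B.
|A +_C B| = |A| + |B| - |C| (for injections).
= 14 + 10 - 6 = 18

18


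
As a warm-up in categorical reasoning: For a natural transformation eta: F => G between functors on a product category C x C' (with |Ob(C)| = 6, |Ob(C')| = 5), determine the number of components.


A natural transformation eta: F => G assigns one component morphism per
object of the domain category.
The domain is the product category C x C', so
|Ob(C x C')| = |Ob(C)| * |Ob(C')| = 6 * 5 = 30.
Therefore eta has 30 component morphisms.

30


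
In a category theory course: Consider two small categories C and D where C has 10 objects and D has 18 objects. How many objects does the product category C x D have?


The product category C x D has objects that are pairs (c, d).
Number of pairs = |Ob(C)| * |Ob(D)| = 10 * 18 = 180

180


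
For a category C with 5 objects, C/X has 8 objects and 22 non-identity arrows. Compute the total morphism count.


In the slice category C/X, objects are morphisms to X.
Identity morphisms: 8 (one per object of C/X).
Non-identity morphisms: 22.
Total = 8 + 22 = 30

30


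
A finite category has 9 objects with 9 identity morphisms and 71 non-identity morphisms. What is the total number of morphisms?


Each object has an identity morphism, giving 9 identities.
Adding the 71 non-identity morphisms:
Total = 9 + 71 = 80

80


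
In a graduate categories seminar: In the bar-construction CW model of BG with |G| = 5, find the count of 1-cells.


In the bar-construction CW model of BG, the n-cells are indexed by
n-tuples [g_1|...|g_n] of non-identity elements of G (degenerate
simplices with some g_i = e do not contribute cells), so there are
(|G| - 1)^n n-cells.
For dim = 1 with |G| = 5:
cells = (5 - 1)^1 = 4^1 = 4

4


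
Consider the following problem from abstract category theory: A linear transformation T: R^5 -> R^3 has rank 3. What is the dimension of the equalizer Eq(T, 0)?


The equalizer of f and the zero map is ker(f).
By the rank-nullity theorem: dim(ker(f)) = dim(domain) - rank(f).
dim(ker(f)) = 5 - 3 = 2

2


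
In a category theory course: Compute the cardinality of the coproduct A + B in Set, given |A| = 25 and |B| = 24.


In Set, the coproduct A + B is the disjoint union.
|A + B| = |A| + |B| = 25 + 24 = 49

49


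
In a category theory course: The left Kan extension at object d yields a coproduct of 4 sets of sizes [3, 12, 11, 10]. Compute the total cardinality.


Pointwise, the left Kan extension (Lan_F H)(d) is the colimit, indexed
by the comma category (F downarrow d), of H composed with the
projection (F downarrow d) -> C. Here that colimit is given
as a coproduct (disjoint union) of sets, so its cardinality is the
sum of the sizes of the summands.
Coproduct of sets with sizes: 3 + 12 + 11 + 10
= 36

36


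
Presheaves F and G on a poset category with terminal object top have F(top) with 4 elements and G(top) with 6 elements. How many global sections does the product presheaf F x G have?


Global sections of a presheaf on a poset with terminal top satisfy
Gamma(H) ~ H(top). Presheaves admit pointwise products, so
(F x G)(top) = F(top) x G(top) (Cartesian product).
|Gamma(F x G)| = |F(top)| * |G(top)| = 4 * 6 = 24.

24


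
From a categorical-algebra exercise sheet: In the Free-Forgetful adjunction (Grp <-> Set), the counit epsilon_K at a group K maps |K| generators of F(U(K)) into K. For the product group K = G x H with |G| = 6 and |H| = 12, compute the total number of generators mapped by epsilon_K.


The counit epsilon_K: F(U(K)) -> K of the Free-Forgetful adjunction
maps |K| generators of F(U(K)) into K. For K = G x H (the product group),
|G x H| = |G| * |H|.
Total generators mapped = 6 * 12 = 72.

72


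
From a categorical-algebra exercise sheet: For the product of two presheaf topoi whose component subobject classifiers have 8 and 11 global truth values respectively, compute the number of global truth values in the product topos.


In a product of presheaf topoi E_1 x E_2, the subobject classifier
is Omega = Omega_1 x Omega_2 (componentwise), so
|Omega(top)| = |Omega_1(top_1)| * |Omega_2(top_2)|.
= 8 * 11 = 88.

88


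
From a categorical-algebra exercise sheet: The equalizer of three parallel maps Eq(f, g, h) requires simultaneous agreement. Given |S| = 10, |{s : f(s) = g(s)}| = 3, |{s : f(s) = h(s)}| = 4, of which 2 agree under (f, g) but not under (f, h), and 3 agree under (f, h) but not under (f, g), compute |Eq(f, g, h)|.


Eq(f, g, h) is the triple-agreement set: points in S where all three
maps take the same value. Using inclusion-exclusion on the pairwise data:
Pair (f, g) agrees on 3 points; pair (f, h) on 4 points.
Points agreeing under (f, g) but not (f, h) = 2; under (f, h) but not (f, g) = 3.
Triple-agreement = agreement-in-(f, g) minus points that agree under (f, g) but not (f, h):
|Eq(f, g, h)| = 3 - 2 = 1
(cross-check via (f, h): 4 - 3 = 1.)

1


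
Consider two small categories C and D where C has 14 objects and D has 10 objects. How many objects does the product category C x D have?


The product category C x D has objects that are pairs (c, d).
Number of pairs = |Ob(C)| * |Ob(D)| = 14 * 10 = 140

140


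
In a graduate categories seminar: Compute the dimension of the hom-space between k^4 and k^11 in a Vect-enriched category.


In Vect-enriched categories, Hom(k^n, k^m) is the space of m x n matrices.
dim(Hom(k^4, k^11)) = 11 * 4 = 44

44


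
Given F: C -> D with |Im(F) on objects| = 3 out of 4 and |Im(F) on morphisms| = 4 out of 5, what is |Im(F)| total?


The image of F consists of distinct objects and distinct morphisms.
|Im(F)| on objects = 3
|Im(F)| on morphisms = 4
Total image cardinality = 3 + 4 = 7

7


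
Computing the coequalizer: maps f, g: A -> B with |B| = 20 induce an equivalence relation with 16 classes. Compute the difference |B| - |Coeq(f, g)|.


The coequalizer Coeq(f, g) = B / ~ has one element per equivalence class.
|B| = 20, |Coeq(f, g)| = 16.
|B| - |Coeq(f, g)| = 20 - 16 = 4.

4


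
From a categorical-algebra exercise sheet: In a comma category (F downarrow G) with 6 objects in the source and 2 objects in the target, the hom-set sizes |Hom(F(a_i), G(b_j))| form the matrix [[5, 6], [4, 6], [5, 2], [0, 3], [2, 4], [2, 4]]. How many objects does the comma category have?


Objects of (F downarrow G) are triples (a, b, h: F(a)->G(b)).
The count equals the sum of all entries in the hom-matrix.
sum(row 0) = 11
sum(row 1) = 10
sum(row 2) = 7
sum(row 3) = 3
sum(row 4) = 6
sum(row 5) = 6
Grand total = 43

43


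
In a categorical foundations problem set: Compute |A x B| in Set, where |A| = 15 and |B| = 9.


In Set, the product A x B is the Cartesian product.
By the universal property, |A x B| = |A| * |B|.
|A x B| = 15 * 9 = 135

135


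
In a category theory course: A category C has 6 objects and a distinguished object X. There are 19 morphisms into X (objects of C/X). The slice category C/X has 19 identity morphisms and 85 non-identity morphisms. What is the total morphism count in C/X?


In the slice category C/X, objects are morphisms to X.
Identity morphisms: 19 (one per object of C/X).
Non-identity morphisms: 85.
Total = 19 + 85 = 104

104


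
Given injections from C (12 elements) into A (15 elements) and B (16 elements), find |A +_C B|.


The pushout A +_C B identifies the images of C in A and B.
|A +_C B| = |A| + |B| - |C| (for injections).
= 15 + 16 - 12 = 19

19


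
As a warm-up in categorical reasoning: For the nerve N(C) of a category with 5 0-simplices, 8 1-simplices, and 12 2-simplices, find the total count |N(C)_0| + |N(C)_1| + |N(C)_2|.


The 2-skeleton of the nerve N(C) consists of simplices in dimensions 0, 1, 2:
  |N(C)_0| = 5 (objects)
  |N(C)_1| = 8 (morphisms)
  |N(C)_2| = 12 (composable pairs)
Total = 5 + 8 + 12 = 25

25


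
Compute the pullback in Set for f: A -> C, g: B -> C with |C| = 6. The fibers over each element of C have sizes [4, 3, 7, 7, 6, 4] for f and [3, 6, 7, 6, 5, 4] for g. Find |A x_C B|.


The pullback A x_C B consists of pairs (a, b) with f(a) = g(b).
For each element c in C, the fiber product has |f^-1(c)| * |g^-1(c)| elements.
Summing over C: 4 * 3 + 3 * 6 + 7 * 7 + 7 * 6 + 6 * 5 + 4 * 4
= 12 + 18 + 49 + 42 + 30 + 16 = 167

167


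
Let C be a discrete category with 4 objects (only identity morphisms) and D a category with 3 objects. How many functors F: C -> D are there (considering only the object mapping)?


A functor from a discrete category C to D is determined by
where each object maps. Each of the 4 objects of C can map
to any of the 3 objects of D independently.
Number of functors = 3^4 = 81

81


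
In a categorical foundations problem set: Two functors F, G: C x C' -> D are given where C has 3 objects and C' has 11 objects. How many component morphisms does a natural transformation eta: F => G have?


A natural transformation eta: F => G assigns one component morphism per
object of the domain category.
The domain is the product category C x C', so
|Ob(C x C')| = |Ob(C)| * |Ob(C')| = 3 * 11 = 33.
Therefore eta has 33 component morphisms.

33


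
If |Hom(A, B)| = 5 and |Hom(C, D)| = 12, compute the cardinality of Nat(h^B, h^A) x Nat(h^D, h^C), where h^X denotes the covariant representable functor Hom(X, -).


By the Yoneda lemma, Nat(h^B, h^A) is isomorphic to Hom(A, B),
so |Nat(h^B, h^A)| = |Hom(A, B)| and |Nat(h^D, h^C)| = |Hom(C, D)|.
|Hom(A, B)| = 5, |Hom(C, D)| = 12.
|Nat(h^B, h^A) x Nat(h^D, h^C)| = 5 * 12 = 60

60


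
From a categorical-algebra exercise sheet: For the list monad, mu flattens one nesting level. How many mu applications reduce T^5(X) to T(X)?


Each application of mu: T^2 -> T removes one layer of nesting.
Starting at depth 5 (i.e., T^5(X)), we need to reach T(X).
Number of mu applications = 5 - 1 = 4

4


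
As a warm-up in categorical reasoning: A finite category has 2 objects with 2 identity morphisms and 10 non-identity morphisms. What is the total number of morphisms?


Each object has an identity morphism, giving 2 identities.
Adding the 10 non-identity morphisms:
Total = 2 + 10 = 12

12


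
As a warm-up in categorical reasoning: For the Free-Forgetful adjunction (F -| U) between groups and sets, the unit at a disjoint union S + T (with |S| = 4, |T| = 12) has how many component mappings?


The unit eta_X: X -> U(F(X)) of the Free-Forgetful adjunction
maps each element of X to a generator of F(X). For X = S + T (disjoint
union in Set), |S + T| = |S| + |T|.
Total mappings = 4 + 12 = 16.

16


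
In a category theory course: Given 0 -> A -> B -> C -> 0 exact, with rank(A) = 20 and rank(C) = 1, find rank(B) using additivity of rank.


For a short exact sequence 0 -> A -> B -> C -> 0,
rank is additive: rank(B) = rank(A) + rank(C).
rank(B) = 20 + 1 = 21

21


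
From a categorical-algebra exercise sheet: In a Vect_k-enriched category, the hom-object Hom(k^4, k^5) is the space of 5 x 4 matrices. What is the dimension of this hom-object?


In Vect-enriched categories, Hom(k^n, k^m) is the space of m x n matrices.
dim(Hom(k^4, k^5)) = 5 * 4 = 20

20


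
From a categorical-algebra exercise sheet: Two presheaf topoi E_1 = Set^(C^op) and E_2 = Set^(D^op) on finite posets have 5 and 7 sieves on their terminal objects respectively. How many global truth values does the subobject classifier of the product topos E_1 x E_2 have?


In a product of presheaf topoi E_1 x E_2, the subobject classifier
is Omega = Omega_1 x Omega_2 (componentwise), so
|Omega(top)| = |Omega_1(top_1)| * |Omega_2(top_2)|.
= 5 * 7 = 35.

35


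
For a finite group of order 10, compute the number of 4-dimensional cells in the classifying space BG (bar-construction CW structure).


In the bar-construction CW model of BG, the n-cells are indexed by
n-tuples [g_1|...|g_n] of non-identity elements of G (degenerate
simplices with some g_i = e do not contribute cells), so there are
(|G| - 1)^n n-cells.
For dim = 4 with |G| = 10:
cells = (10 - 1)^4 = 9^4 = 6561

6561


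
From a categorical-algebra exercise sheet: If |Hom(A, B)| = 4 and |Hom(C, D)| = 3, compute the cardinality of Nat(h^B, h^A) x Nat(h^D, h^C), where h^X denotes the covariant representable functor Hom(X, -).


By the Yoneda lemma, Nat(h^B, h^A) is isomorphic to Hom(A, B),
so |Nat(h^B, h^A)| = |Hom(A, B)| and |Nat(h^D, h^C)| = |Hom(C, D)|.
|Hom(A, B)| = 4, |Hom(C, D)| = 3.
|Nat(h^B, h^A) x Nat(h^D, h^C)| = 4 * 3 = 12

12


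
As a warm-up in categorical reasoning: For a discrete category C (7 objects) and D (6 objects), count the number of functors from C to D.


A functor from a discrete category C to D is determined by
where each object maps. Each of the 7 objects of C can map
to any of the 6 objects of D independently.
Number of functors = 6^7 = 279936

279936


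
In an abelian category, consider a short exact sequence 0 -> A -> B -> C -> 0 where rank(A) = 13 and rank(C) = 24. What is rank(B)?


For a short exact sequence 0 -> A -> B -> C -> 0,
rank is additive: rank(B) = rank(A) + rank(C).
rank(B) = 13 + 24 = 37

37


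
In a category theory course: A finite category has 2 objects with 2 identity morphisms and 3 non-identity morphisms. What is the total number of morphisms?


Each object has an identity morphism, giving 2 identities.
Adding the 3 non-identity morphisms:
Total = 2 + 3 = 5

5


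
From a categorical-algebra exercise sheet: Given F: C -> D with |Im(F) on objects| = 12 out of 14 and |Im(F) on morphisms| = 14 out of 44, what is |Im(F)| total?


The image of F consists of distinct objects and distinct morphisms.
|Im(F)| on objects = 12
|Im(F)| on morphisms = 14
Total image cardinality = 12 + 14 = 26

26


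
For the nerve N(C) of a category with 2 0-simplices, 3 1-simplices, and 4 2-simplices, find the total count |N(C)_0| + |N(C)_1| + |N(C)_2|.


The 2-skeleton of the nerve N(C) consists of simplices in dimensions 0, 1, 2:
  |N(C)_0| = 2 (objects)
  |N(C)_1| = 3 (morphisms)
  |N(C)_2| = 4 (composable pairs)
Total = 2 + 3 + 4 = 9

9


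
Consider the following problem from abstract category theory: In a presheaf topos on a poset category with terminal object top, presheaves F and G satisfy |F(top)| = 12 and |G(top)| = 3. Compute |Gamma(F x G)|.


Global sections of a presheaf on a poset with terminal top satisfy
Gamma(H) ~ H(top). Presheaves admit pointwise products, so
(F x G)(top) = F(top) x G(top) (Cartesian product).
|Gamma(F x G)| = |F(top)| * |G(top)| = 12 * 3 = 36.

36


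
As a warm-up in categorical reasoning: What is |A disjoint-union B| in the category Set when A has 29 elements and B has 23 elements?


In Set, the coproduct A + B is the disjoint union.
|A + B| = |A| + |B| = 29 + 23 = 52

52
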